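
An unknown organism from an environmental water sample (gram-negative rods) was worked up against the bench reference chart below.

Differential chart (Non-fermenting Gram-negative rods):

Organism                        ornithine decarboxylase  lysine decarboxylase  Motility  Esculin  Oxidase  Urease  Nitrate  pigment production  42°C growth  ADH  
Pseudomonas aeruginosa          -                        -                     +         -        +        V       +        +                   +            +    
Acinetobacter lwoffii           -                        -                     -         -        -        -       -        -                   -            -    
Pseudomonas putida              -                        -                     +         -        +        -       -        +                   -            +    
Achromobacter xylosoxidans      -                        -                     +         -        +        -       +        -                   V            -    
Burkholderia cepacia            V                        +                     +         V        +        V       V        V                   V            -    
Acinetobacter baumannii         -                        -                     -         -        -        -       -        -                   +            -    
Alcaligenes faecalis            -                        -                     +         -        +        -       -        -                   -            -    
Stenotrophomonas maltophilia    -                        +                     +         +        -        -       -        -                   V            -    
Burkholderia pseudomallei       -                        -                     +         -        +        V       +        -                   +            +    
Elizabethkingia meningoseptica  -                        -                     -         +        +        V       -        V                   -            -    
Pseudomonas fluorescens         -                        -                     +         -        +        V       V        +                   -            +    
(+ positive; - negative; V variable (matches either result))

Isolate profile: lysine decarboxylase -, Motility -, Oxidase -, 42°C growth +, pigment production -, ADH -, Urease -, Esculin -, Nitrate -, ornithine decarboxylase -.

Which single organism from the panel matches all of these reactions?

Oxidase -: excludes 8 organisms — 3 left.
Esculin -: excludes Stenotrophomonas maltophilia — 2 left.
Motility -: all 2 remaining candidates are consistent.
Urease -: all 2 remaining candidates are consistent.
lysine decarboxylase -: all 2 remaining candidates are consistent.
pigment production -: all 2 remaining candidates are consistent.
42°C growth +: excludes Acinetobacter lwoffii — 1 left.
Nitrate -: the one remaining candidate is consistent.
ADH -: the one remaining candidate is consistent.
ornithine decarboxylase -: the one remaining candidate is consistent.

Acinetobacter baumannii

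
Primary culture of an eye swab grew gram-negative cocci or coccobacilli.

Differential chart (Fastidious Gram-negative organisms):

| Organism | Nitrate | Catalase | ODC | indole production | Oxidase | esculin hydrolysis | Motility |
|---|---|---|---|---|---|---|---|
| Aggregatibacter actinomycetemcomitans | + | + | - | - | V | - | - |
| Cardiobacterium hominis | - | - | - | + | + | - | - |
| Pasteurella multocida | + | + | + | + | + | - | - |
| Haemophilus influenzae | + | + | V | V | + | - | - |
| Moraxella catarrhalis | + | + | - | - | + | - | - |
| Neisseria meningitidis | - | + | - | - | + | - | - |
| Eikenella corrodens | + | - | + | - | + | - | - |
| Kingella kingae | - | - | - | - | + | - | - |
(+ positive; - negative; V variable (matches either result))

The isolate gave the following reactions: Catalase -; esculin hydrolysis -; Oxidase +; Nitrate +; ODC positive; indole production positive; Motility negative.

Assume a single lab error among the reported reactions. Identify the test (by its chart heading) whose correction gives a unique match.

As reported, no row in the chart matches all 7 reactions.
Reversing Catalase → 2 organisms match (not unique).
Reversing ODC → still no organism matches.
Reversing Motility → still no organism matches.
Reversing Nitrate → still no organism matches.
Reversing indole production (to -) → unique match: Eikenella corrodens.
Reversing Oxidase → still no organism matches.
Reversing esculin hydrolysis → still no organism matches.

indole production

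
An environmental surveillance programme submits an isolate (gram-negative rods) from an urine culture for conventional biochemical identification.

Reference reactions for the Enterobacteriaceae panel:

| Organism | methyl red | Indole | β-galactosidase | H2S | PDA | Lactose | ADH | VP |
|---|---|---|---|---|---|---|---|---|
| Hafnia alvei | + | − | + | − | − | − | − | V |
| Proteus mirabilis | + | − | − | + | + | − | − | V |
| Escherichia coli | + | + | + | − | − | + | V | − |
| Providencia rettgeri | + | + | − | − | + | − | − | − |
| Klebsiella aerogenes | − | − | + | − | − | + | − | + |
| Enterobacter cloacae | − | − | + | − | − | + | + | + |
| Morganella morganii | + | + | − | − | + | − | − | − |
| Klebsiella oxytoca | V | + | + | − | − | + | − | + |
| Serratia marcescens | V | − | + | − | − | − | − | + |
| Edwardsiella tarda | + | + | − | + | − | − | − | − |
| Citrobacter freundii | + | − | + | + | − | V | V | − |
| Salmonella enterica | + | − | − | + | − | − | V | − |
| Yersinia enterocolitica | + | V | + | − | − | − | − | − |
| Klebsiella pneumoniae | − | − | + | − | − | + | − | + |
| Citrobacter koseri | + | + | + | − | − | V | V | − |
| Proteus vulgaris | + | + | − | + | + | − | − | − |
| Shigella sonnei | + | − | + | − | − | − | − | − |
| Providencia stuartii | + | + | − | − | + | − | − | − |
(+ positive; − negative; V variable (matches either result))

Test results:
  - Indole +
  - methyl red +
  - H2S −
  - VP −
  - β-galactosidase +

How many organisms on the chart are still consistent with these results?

Indole +: excludes 9 organisms — 9 left.
methyl red +: all 9 remaining candidates are consistent.
VP −: excludes Klebsiella oxytoca — 8 left.
H2S −: excludes Edwardsiella tarda, Proteus vulgaris — 6 left.
β-galactosidase +: excludes Providencia rettgeri, Morganella morganii, Providencia stuartii — 3 left.
Still consistent: Citrobacter koseri, Escherichia coli, Yersinia enterocolitica.

3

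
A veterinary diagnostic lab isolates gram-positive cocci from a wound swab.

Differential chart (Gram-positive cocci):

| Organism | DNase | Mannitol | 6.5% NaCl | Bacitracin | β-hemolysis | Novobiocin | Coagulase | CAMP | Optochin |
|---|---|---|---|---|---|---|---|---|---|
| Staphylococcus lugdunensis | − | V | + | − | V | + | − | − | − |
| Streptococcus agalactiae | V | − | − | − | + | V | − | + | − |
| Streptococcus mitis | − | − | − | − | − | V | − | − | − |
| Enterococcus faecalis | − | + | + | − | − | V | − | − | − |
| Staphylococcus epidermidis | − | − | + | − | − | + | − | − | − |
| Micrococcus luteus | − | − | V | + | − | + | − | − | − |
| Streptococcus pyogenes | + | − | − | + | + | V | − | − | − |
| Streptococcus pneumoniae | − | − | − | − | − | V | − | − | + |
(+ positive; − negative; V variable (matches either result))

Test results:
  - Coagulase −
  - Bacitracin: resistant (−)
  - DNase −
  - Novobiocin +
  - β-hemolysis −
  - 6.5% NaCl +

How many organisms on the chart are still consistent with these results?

DNase −: excludes Streptococcus pyogenes — 7 left.
Coagulase −: all 7 remaining candidates are consistent.
Novobiocin +: all 7 remaining candidates are consistent.
Bacitracin −: excludes Micrococcus luteus — 6 left.
β-hemolysis −: excludes Streptococcus agalactiae — 5 left.
6.5% NaCl +: excludes Streptococcus mitis, Streptococcus pneumoniae — 3 left.
Still consistent: Enterococcus faecalis, Staphylococcus epidermidis, Staphylococcus lugdunensis.

3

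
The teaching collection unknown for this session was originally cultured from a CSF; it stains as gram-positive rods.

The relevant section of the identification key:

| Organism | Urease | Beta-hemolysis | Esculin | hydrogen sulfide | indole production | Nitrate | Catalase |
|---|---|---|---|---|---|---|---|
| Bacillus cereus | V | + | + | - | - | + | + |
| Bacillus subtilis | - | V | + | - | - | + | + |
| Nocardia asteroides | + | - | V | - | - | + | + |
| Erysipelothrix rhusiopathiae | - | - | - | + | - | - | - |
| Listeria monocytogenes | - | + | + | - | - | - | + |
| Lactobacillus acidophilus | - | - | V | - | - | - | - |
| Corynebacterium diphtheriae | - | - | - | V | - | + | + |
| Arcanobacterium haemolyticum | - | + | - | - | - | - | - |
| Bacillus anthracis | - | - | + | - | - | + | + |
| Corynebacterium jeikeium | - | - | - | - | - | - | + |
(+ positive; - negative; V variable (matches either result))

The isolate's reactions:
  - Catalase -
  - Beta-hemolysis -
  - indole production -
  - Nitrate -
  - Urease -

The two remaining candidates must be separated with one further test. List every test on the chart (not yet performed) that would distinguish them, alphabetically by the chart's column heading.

hydrogen sulfide

Urease -: excludes Nocardia asteroides — 9 left.
indole production -: all 9 remaining candidates are consistent.
Catalase -: excludes 6 organisms — 3 left.
Nitrate -: all 3 remaining candidates are consistent.
Beta-hemolysis -: excludes Arcanobacterium haemolyticum — 2 left.
Two candidates remain: Erysipelothrix rhusiopathiae and Lactobacillus acidophilus.
  Esculin: - vs V — variable for at least one, does not separate.
  hydrogen sulfide: Erysipelothrix rhusiopathiae +, Lactobacillus acidophilus - — discriminates.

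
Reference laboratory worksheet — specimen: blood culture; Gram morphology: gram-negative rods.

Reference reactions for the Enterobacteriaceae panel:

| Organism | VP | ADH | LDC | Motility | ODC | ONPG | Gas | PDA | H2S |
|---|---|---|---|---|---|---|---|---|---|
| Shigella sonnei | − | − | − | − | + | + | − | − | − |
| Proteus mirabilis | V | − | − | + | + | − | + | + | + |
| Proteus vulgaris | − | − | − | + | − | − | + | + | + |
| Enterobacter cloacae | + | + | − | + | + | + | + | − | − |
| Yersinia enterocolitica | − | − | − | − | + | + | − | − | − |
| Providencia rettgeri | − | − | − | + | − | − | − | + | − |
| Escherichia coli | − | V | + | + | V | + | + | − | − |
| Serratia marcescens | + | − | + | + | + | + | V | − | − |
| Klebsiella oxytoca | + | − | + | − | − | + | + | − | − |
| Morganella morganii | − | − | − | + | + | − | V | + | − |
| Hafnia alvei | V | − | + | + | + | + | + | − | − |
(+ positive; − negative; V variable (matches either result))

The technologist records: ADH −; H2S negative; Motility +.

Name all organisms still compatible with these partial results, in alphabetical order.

Escherichia coli, Hafnia alvei, Morganella morganii, Providencia rettgeri, Serratia marcescens

H2S −: excludes Proteus mirabilis, Proteus vulgaris — 9 left.
ADH −: excludes Enterobacter cloacae — 8 left.
Motility +: excludes Shigella sonnei, Yersinia enterocolitica, Klebsiella oxytoca — 5 left.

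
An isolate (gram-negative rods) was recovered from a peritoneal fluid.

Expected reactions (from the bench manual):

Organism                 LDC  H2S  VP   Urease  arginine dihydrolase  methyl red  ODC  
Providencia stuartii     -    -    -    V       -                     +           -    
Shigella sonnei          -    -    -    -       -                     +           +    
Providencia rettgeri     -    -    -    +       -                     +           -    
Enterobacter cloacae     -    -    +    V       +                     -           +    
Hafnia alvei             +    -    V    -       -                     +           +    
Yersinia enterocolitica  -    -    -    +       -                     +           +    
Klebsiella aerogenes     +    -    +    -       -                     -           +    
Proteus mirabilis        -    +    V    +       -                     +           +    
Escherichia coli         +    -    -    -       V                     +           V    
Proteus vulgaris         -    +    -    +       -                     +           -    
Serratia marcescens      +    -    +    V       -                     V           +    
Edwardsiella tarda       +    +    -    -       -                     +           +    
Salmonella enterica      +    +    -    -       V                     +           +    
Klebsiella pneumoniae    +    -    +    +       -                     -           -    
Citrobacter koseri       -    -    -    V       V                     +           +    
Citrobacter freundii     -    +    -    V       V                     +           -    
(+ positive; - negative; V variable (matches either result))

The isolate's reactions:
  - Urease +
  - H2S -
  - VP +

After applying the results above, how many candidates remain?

3

VP +: excludes 10 organisms — 6 left.
Urease +: excludes Hafnia alvei, Klebsiella aerogenes — 4 left.
H2S -: excludes Proteus mirabilis — 3 left.
Still consistent: Enterobacter cloacae, Klebsiella pneumoniae, Serratia marcescens.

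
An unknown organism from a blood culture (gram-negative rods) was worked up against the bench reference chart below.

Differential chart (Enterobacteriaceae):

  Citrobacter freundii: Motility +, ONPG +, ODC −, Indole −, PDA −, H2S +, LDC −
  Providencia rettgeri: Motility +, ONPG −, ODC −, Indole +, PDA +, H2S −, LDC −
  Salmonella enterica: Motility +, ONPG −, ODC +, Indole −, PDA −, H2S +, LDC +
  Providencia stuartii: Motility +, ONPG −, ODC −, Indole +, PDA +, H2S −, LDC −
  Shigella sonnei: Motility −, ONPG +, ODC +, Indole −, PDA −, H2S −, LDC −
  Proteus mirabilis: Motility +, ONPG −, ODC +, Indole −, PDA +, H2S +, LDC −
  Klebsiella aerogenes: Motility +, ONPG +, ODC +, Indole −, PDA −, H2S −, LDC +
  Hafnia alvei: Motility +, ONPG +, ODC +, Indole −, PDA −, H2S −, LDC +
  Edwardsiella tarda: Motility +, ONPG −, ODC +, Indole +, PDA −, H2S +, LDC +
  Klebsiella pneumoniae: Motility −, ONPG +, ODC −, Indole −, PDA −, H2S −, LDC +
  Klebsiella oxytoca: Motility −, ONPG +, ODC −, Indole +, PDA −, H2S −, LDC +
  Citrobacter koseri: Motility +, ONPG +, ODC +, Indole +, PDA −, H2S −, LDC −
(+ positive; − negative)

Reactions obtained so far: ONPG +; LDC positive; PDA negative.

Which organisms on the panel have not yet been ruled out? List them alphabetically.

Hafnia alvei, Klebsiella aerogenes, Klebsiella oxytoca, Klebsiella pneumoniae

ONPG +: excludes 5 organisms — 7 left.
LDC +: excludes Citrobacter freundii, Shigella sonnei, Citrobacter koseri — 4 left.
PDA −: all 4 remaining candidates are consistent.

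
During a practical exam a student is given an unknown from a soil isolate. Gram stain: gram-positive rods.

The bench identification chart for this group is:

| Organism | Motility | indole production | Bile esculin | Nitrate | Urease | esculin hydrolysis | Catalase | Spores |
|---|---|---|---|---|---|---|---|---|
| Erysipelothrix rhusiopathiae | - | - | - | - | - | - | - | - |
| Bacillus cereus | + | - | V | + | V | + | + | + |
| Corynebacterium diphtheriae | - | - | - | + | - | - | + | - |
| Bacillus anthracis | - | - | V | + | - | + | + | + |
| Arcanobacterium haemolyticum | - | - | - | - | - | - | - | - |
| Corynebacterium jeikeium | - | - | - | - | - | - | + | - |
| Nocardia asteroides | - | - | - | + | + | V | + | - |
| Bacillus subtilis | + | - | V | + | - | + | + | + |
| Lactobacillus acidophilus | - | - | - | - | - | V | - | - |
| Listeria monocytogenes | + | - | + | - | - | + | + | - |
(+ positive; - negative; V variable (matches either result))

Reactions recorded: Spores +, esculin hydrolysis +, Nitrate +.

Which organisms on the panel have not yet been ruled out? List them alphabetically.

Spores +: excludes 7 organisms — 3 left.
Nitrate +: all 3 remaining candidates are consistent.
esculin hydrolysis +: all 3 remaining candidates are consistent.

Bacillus anthracis, Bacillus cereus, Bacillus subtilis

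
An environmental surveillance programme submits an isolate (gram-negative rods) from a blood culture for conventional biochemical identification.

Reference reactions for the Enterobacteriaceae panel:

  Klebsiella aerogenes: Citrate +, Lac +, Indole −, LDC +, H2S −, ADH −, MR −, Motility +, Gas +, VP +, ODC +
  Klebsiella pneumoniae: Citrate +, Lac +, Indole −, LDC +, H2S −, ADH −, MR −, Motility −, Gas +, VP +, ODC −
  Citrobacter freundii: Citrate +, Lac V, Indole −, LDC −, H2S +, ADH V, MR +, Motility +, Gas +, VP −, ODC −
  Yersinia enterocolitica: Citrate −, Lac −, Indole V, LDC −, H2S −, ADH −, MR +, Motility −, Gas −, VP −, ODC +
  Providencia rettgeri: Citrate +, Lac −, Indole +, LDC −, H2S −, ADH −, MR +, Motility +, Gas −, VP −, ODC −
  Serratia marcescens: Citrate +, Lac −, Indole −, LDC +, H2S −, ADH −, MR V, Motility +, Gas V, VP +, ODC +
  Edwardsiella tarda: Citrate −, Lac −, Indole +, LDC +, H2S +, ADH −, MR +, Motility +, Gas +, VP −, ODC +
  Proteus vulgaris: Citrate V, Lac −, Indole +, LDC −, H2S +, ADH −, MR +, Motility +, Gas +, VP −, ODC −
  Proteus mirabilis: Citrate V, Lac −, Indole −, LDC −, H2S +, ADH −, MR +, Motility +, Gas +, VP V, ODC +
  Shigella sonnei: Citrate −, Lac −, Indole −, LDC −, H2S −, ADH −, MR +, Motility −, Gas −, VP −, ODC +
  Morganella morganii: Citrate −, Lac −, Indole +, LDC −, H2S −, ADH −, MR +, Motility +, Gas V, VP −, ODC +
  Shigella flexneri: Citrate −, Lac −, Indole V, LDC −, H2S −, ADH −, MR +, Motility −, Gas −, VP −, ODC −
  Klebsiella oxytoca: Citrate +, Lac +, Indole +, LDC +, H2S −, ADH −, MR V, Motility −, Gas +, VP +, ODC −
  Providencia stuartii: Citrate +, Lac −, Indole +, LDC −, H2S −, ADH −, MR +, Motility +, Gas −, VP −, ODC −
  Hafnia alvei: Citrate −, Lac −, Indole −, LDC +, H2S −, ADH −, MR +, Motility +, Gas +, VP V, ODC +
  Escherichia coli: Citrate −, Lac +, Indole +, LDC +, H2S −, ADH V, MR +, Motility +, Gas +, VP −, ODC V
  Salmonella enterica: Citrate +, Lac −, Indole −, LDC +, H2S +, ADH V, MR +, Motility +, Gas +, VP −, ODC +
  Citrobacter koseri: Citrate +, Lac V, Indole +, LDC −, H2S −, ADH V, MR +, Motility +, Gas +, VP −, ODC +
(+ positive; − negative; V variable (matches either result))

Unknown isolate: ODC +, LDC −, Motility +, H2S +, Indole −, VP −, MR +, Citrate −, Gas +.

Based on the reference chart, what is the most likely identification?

MR +: excludes Klebsiella aerogenes, Klebsiella pneumoniae — 16 left.
Indole −: excludes 8 organisms — 8 left.
VP −: excludes Serratia marcescens — 7 left.
LDC −: excludes Hafnia alvei, Salmonella enterica — 5 left.
ODC +: excludes Citrobacter freundii, Shigella flexneri — 3 left.
Gas +: excludes Yersinia enterocolitica, Shigella sonnei — 1 left.
H2S +: the one remaining candidate is consistent.
Motility +: the one remaining candidate is consistent.
Citrate −: the one remaining candidate is consistent.

Proteus mirabilis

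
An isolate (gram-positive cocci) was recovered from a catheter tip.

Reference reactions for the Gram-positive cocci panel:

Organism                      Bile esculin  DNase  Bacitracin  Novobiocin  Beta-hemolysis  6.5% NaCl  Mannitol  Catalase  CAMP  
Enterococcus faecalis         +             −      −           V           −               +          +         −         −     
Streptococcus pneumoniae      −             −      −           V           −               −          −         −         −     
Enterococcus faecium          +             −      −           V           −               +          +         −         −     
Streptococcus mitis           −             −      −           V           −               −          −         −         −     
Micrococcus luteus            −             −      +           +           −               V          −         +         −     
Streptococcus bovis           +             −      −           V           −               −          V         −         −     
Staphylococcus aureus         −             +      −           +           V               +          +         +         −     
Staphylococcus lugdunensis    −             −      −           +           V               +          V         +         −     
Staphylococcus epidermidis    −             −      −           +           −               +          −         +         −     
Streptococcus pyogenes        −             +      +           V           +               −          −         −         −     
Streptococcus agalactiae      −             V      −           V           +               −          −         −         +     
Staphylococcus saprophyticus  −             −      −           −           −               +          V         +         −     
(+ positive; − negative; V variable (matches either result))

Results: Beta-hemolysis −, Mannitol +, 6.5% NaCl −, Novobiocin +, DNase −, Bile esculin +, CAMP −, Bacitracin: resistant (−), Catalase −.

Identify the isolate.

Streptococcus bovis

CAMP −: excludes Streptococcus agalactiae — 11 left.
Beta-hemolysis −: excludes Streptococcus pyogenes — 10 left.
Novobiocin +: excludes Staphylococcus saprophyticus — 9 left.
Catalase −: excludes Micrococcus luteus, Staphylococcus aureus, Staphylococcus lugdunensis, Staphylococcus epidermidis — 5 left.
6.5% NaCl −: excludes Enterococcus faecalis, Enterococcus faecium — 3 left.
Bile esculin +: excludes Streptococcus pneumoniae, Streptococcus mitis — 1 left.
Mannitol +: the one remaining candidate is consistent.
Bacitracin −: the one remaining candidate is consistent.
DNase −: the one remaining candidate is consistent.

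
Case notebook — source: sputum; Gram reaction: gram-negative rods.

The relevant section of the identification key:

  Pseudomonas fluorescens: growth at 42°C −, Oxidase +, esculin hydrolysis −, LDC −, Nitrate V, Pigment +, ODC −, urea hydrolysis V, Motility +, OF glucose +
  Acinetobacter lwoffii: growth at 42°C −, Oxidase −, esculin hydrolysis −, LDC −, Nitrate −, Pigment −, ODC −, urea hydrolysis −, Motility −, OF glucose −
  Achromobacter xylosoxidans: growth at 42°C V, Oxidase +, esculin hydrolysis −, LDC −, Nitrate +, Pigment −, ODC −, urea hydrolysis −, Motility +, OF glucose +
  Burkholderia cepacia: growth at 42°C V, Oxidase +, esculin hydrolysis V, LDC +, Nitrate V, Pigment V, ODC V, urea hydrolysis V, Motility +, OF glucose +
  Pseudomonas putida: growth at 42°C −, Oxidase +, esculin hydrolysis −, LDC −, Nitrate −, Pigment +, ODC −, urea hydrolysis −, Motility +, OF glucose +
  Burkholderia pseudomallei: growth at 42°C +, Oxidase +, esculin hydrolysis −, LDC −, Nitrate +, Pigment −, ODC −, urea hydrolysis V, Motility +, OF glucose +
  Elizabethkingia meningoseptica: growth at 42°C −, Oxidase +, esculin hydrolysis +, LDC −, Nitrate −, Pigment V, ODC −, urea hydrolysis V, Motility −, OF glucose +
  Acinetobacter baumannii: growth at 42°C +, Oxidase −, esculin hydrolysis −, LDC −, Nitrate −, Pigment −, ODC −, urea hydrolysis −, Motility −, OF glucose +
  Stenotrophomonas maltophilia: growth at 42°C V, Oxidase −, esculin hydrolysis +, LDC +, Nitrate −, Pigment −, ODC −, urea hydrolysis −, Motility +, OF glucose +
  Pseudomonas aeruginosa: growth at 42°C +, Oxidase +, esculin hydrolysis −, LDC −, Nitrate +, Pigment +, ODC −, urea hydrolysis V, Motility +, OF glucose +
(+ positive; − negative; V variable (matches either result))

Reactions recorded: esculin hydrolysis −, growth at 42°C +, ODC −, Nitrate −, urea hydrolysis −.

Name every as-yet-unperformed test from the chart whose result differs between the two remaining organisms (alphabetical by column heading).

Nitrate −: excludes Achromobacter xylosoxidans, Burkholderia pseudomallei, Pseudomonas aeruginosa — 7 left.
ODC −: all 7 remaining candidates are consistent.
urea hydrolysis −: all 7 remaining candidates are consistent.
esculin hydrolysis −: excludes Elizabethkingia meningoseptica, Stenotrophomonas maltophilia — 5 left.
growth at 42°C +: excludes Pseudomonas fluorescens, Acinetobacter lwoffii, Pseudomonas putida — 2 left.
Two candidates remain: Acinetobacter baumannii and Burkholderia cepacia.
  Oxidase: Acinetobacter baumannii −, Burkholderia cepacia + — discriminates.
  LDC: Acinetobacter baumannii −, Burkholderia cepacia + — discriminates.
  Pigment: − vs V — variable for at least one, does not separate.
  Motility: Acinetobacter baumannii −, Burkholderia cepacia + — discriminates.
  OF glucose: + vs + — same for both, does not separate.

LDC, Motility, Oxidase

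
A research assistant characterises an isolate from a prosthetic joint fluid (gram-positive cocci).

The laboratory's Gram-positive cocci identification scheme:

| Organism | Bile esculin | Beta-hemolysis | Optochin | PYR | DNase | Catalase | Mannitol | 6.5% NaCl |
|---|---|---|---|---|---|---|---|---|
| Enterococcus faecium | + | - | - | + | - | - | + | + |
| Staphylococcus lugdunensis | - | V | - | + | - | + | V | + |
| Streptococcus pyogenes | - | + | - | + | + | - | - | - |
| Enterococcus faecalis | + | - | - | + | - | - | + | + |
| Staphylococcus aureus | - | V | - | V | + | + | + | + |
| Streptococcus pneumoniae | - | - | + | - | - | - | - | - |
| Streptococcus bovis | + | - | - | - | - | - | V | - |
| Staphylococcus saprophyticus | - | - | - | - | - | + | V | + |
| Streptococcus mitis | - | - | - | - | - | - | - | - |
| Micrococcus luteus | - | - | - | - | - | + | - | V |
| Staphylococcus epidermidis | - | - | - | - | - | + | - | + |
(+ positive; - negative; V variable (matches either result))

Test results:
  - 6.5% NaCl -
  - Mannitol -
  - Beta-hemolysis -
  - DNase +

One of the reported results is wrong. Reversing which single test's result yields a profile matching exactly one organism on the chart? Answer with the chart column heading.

Beta-hemolysis

As reported, no row in the chart matches all 4 reactions.
Reversing Beta-hemolysis (to +) → unique match: Streptococcus pyogenes.
Reversing Mannitol → still no organism matches.
Reversing DNase → 4 organisms match (not unique).
Reversing 6.5% NaCl → still no organism matches.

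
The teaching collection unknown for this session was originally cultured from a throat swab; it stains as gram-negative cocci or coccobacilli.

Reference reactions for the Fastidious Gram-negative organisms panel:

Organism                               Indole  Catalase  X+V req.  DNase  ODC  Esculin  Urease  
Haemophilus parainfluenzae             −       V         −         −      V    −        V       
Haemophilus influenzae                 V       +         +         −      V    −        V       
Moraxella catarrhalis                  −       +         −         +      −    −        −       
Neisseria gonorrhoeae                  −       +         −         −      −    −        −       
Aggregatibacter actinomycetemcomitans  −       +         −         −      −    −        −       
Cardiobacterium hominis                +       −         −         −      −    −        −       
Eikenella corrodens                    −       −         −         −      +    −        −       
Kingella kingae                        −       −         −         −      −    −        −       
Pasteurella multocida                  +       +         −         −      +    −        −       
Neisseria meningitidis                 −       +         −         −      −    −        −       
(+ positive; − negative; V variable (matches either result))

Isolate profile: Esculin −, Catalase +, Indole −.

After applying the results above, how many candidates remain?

Esculin −: all 10 remaining candidates are consistent.
Indole −: excludes Cardiobacterium hominis, Pasteurella multocida — 8 left.
Catalase +: excludes Eikenella corrodens, Kingella kingae — 6 left.
Still consistent: Aggregatibacter actinomycetemcomitans, Haemophilus influenzae, Haemophilus parainfluenzae, Moraxella catarrhalis, Neisseria gonorrhoeae, Neisseria meningitidis.

6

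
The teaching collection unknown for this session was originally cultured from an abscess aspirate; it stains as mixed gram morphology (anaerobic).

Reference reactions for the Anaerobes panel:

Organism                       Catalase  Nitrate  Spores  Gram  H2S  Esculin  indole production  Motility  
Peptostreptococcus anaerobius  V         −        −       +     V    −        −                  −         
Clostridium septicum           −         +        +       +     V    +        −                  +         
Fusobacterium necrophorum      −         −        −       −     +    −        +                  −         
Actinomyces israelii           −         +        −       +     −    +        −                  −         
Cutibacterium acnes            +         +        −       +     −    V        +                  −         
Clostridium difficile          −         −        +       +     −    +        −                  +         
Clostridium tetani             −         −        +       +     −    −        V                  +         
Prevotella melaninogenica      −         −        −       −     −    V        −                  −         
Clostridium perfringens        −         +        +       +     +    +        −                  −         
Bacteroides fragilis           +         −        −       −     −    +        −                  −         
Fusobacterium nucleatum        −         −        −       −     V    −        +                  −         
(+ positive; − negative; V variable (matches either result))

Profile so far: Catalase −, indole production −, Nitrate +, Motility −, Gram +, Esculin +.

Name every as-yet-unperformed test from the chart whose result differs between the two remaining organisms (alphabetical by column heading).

H2S, Spores

Gram +: excludes Fusobacterium necrophorum, Prevotella melaninogenica, Bacteroides fragilis, Fusobacterium nucleatum — 7 left.
Catalase −: excludes Cutibacterium acnes — 6 left.
Esculin +: excludes Peptostreptococcus anaerobius, Clostridium tetani — 4 left.
indole production −: all 4 remaining candidates are consistent.
Nitrate +: excludes Clostridium difficile — 3 left.
Motility −: excludes Clostridium septicum — 2 left.
Two candidates remain: Actinomyces israelii and Clostridium perfringens.
  Spores: Actinomyces israelii −, Clostridium perfringens + — discriminates.
  H2S: Actinomyces israelii −, Clostridium perfringens + — discriminates.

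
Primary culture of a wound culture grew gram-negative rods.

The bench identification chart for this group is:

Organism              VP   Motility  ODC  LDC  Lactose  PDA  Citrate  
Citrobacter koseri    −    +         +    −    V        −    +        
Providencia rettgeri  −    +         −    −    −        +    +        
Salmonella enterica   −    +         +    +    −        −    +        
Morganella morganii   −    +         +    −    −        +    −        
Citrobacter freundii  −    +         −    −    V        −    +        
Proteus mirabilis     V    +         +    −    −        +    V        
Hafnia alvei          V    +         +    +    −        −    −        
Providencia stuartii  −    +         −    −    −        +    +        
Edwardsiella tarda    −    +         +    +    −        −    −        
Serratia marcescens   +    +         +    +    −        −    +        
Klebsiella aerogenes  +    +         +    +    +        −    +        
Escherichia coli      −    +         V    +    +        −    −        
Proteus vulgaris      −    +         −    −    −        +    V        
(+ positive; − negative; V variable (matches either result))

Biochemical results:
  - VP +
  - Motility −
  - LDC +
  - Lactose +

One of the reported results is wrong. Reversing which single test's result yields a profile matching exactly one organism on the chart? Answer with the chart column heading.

Motility

As reported, no row in the chart matches all 4 reactions.
Reversing Lactose → still no organism matches.
Reversing LDC → still no organism matches.
Reversing Motility (to +) → unique match: Klebsiella aerogenes.
Reversing VP → still no organism matches.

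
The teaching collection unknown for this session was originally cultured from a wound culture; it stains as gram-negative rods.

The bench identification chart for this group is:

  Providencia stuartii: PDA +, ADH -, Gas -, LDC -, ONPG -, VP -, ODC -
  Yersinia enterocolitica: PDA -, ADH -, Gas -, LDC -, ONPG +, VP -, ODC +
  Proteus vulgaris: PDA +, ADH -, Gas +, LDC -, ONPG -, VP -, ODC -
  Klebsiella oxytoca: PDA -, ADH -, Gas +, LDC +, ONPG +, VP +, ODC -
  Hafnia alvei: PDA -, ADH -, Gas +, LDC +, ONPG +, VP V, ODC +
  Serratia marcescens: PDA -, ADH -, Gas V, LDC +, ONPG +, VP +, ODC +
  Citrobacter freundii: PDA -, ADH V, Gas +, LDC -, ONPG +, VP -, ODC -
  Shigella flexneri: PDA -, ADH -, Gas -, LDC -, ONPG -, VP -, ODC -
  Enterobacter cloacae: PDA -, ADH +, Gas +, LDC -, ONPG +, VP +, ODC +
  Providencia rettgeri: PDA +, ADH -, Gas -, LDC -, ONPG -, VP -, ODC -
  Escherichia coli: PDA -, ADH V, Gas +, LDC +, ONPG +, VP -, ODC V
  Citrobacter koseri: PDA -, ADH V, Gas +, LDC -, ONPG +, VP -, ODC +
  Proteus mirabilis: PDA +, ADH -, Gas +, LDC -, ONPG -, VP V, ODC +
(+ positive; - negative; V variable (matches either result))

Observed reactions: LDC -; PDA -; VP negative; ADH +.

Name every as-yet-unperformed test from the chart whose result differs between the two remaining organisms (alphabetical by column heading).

ODC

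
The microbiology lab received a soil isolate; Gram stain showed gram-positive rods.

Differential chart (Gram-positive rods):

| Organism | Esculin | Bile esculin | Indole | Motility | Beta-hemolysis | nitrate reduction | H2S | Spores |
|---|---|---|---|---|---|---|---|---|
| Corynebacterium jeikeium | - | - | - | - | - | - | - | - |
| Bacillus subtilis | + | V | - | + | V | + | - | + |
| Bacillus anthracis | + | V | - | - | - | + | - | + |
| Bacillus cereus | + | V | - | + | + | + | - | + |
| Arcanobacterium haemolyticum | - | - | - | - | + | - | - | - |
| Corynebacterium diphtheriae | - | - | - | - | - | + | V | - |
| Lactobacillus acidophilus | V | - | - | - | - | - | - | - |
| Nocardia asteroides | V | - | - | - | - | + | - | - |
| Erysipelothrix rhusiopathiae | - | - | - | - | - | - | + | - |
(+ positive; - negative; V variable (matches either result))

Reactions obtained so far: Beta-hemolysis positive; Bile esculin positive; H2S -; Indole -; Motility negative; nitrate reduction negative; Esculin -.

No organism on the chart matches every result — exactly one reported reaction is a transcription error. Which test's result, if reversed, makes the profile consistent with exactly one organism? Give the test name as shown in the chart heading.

Bile esculin

As reported, no row in the chart matches all 7 reactions.
Reversing Motility → still no organism matches.
Reversing Beta-hemolysis → still no organism matches.
Reversing nitrate reduction → still no organism matches.
Reversing Bile esculin (to -) → unique match: Arcanobacterium haemolyticum.
Reversing Indole → still no organism matches.
Reversing Esculin → still no organism matches.
Reversing H2S → still no organism matches.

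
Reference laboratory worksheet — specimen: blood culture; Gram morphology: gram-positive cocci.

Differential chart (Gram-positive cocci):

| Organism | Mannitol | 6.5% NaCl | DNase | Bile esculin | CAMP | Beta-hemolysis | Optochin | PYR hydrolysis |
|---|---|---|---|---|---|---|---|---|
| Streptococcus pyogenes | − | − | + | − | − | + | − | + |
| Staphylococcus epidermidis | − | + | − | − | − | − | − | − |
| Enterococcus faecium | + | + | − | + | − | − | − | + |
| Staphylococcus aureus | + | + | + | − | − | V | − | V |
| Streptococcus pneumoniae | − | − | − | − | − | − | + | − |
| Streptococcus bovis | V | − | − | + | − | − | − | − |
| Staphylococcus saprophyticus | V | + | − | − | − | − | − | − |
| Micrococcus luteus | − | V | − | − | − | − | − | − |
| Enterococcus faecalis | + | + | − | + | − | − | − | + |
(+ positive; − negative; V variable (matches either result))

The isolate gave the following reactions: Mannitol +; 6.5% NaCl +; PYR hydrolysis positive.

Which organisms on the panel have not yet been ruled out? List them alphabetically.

PYR hydrolysis +: excludes 5 organisms — 4 left.
6.5% NaCl +: excludes Streptococcus pyogenes — 3 left.
Mannitol +: all 3 remaining candidates are consistent.

Enterococcus faecalis, Enterococcus faecium, Staphylococcus aureus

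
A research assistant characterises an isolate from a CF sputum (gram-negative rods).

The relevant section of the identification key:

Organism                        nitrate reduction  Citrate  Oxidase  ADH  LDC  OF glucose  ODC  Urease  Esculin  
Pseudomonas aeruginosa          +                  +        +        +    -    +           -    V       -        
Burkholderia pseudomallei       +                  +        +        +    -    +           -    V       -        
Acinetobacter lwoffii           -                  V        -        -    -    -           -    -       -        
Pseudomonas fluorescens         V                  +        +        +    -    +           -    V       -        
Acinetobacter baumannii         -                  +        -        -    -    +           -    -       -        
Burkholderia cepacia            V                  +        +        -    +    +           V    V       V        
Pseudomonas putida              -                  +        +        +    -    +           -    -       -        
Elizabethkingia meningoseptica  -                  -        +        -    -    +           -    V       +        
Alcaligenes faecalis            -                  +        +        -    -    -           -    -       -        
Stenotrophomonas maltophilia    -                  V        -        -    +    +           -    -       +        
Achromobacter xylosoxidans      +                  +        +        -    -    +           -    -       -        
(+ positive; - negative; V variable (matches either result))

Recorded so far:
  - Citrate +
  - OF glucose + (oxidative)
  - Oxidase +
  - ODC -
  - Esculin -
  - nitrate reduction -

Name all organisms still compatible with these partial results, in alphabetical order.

OF glucose +: excludes Acinetobacter lwoffii, Alcaligenes faecalis — 9 left.
Esculin -: excludes Elizabethkingia meningoseptica, Stenotrophomonas maltophilia — 7 left.
ODC -: all 7 remaining candidates are consistent.
Oxidase +: excludes Acinetobacter baumannii — 6 left.
Citrate +: all 6 remaining candidates are consistent.
nitrate reduction -: excludes Pseudomonas aeruginosa, Burkholderia pseudomallei, Achromobacter xylosoxidans — 3 left.

Burkholderia cepacia, Pseudomonas fluorescens, Pseudomonas putida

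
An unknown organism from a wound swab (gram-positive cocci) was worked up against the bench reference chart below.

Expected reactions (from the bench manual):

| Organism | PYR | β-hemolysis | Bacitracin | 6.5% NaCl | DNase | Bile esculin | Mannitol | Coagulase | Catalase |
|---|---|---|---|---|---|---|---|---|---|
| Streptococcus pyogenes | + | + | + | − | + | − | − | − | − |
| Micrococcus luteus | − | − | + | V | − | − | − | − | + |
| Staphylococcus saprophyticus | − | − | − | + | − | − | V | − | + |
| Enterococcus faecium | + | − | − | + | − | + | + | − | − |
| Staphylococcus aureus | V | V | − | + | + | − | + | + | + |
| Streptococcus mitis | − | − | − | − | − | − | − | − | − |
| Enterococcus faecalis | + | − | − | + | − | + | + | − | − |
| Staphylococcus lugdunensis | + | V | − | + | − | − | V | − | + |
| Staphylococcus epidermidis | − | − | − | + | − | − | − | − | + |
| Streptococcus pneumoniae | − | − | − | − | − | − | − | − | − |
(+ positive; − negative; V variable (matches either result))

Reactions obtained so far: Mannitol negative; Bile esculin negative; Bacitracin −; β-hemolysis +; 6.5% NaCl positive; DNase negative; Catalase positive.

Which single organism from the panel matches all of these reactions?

Staphylococcus lugdunensis

DNase −: excludes Streptococcus pyogenes, Staphylococcus aureus — 8 left.
6.5% NaCl +: excludes Streptococcus mitis, Streptococcus pneumoniae — 6 left.
Mannitol −: excludes Enterococcus faecium, Enterococcus faecalis — 4 left.
Bile esculin −: all 4 remaining candidates are consistent.
Catalase +: all 4 remaining candidates are consistent.
β-hemolysis +: excludes Micrococcus luteus, Staphylococcus saprophyticus, Staphylococcus epidermidis — 1 left.
Bacitracin −: the one remaining candidate is consistent.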